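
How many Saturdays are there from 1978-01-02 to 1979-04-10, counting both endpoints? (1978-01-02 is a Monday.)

66

1978-01-02 is a Monday; the first Saturday on or after it is 1978-01-07 (5 days later).
From 1978-01-07 to 1979-04-10: 358 + 100 = 458 days (rest of 1978, to 1979-04-10 in 1979).
458 ÷ 7 = 65 full weeks with remainder 3, so 65 more Saturdays after the first → 66.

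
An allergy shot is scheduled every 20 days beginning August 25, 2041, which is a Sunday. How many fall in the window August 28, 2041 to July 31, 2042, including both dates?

Occurrences land 20·i days after August 25, 2041 for i = 0, 1, 2, …
August 28, 2041 is 3 days after the start; 3 ÷ 20 = 0 remainder 3; since the remainder is 3, round up to i = 1. First occurrence in the window: #2 on September 14, 2041 (1×20 = 20 days in).
July 31, 2042 is 340 days after the start; 340 ÷ 20 = 17 remainder 0. Last occurrence in the window: #18 on July 31, 2042.
Occurrences #2 through #18: 17 in total.

17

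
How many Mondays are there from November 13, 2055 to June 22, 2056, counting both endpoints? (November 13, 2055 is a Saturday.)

November 13, 2055 is a Saturday; the first Monday on or after it is November 15, 2055 (2 days later).
From November 15, 2055 to June 22, 2056: 15 + 31 + 31 + 29 + 31 + 30 + 31 + 22 = 220 days (rest of November, December, January, February, March, April, May, June).
220 ÷ 7 = 31 full weeks with remainder 3, so 31 more Mondays after the first → 32.

32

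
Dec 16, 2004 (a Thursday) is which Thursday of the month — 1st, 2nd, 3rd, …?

Day 16 falls in week ⌈16/7⌉ of the month.
Days 1–7 hold the 1st Thursday, 8–14 the 2nd, 15–21 the 3rd, 22–28 the 4th, 29–31 the 5th.
16 is in the range for the 3rd.

3rd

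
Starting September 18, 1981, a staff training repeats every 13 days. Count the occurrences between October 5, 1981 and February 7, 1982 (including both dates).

Occurrences land 13·i days after September 18, 1981 for i = 0, 1, 2, …
October 5, 1981 is 17 days after the start; 17 ÷ 13 = 1 remainder 4; since the remainder is 4, round up to i = 2. First occurrence in the window: #3 on October 14, 1981 (2×13 = 26 days in).
February 7, 1982 is 142 days after the start; 142 ÷ 13 = 10 remainder 12. Last occurrence in the window: #11 on January 26, 1982.
Occurrences #3 through #11: 9 in total.

9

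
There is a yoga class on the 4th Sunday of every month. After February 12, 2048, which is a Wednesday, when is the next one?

February 2048 starts on a Saturday; its first Sunday is the 2nd, so the 4th Sunday is the 23rd — February 23, 2048.
February 23, 2048 is after February 12, 2048, so that is the next one.

February 23, 2048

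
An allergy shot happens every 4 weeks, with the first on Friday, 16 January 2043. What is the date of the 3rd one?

The 3rd occurrence is 2 intervals after the first: 2 × 28 = 56 days after 16 January 2043.
January has 31 days — 15 days to the end of January leaves 41.
February has 28 days (13 left).
13 days into March → 13 March 2043.

13 March 2043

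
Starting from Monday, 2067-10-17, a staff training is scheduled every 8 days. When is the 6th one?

The 6th occurrence is 5 intervals after the first: 5 × 8 = 40 days after 2067-10-17.
October has 31 days — 14 days to the end of October leaves 26.
26 days into November → 2067-11-26.

2067-11-26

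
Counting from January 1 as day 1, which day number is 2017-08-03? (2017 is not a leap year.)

215

Days in months before August: 31 + 28 + 31 + 30 + 31 + 30 + 31 = 212.
Plus 3 days into August → day 215.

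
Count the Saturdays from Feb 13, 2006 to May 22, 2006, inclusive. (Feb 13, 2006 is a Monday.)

14

Feb 13, 2006 is a Monday; the first Saturday on or after it is Feb 18, 2006 (5 days later).
From Feb 18, 2006 to May 22, 2006: 10 + 31 + 30 + 22 = 93 days (rest of Feb, Mar, Apr, May).
93 ÷ 7 = 13 full weeks with remainder 2, so 13 more Saturdays after the first → 14.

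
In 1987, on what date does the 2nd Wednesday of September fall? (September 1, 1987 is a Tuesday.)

September 9, 1987

September 1987 begins on a Tuesday, so the first Wednesday is September 2 (1 day later).
The 2nd Wednesday is 1 weeks later: 2 + 7 = 9.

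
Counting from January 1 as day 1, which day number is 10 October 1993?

283

Days in months before October: 31 + 28 + 31 + 30 + 31 + 30 + 31 + 31 + 30 = 273.
Plus 10 days into October → day 283.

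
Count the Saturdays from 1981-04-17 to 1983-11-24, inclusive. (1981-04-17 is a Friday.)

1981-04-17 is a Friday; the first Saturday on or after it is 1981-04-18 (1 day later).
From 1981-04-18 to 1983-11-24: 257 + 365 + 328 = 950 days (rest of 1981, 1982, to 1983-11-24 in 1983).
950 ÷ 7 = 135 full weeks with remainder 5, so 135 more Saturdays after the first → 136.

136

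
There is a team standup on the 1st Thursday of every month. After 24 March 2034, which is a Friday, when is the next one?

March 2034 starts on a Wednesday, so its 1st Thursday is 2 March 2034 (1 day in).
That is not after 24 March 2034, so look at April 2034.
April 2034 starts on a Saturday, so its 1st Thursday is 6 April 2034 (5 days in).

6 April 2034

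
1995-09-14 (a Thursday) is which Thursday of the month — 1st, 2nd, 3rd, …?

Day 14 falls in week ⌈14/7⌉ of the month.
Days 1–7 hold the 1st Thursday, 8–14 the 2nd, 15–21 the 3rd, 22–28 the 4th, 29–31 the 5th.
14 is in the range for the 2nd.

2nd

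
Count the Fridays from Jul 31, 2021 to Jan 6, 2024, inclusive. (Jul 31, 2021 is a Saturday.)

127

Jul 31, 2021 is a Saturday; the first Friday on or after it is Aug 6, 2021 (6 days later).
From Aug 6, 2021 to Jan 6, 2024: 147 + 365 + 365 + 6 = 883 days (rest of 2021, 2022, 2023, to Jan 6, 2024 in 2024).
883 ÷ 7 = 126 full weeks with remainder 1, so 126 more Fridays after the first → 127.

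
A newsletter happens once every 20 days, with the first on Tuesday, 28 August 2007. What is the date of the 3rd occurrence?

7 October 2007

The 3rd occurrence is 2 intervals after the first: 2 × 20 = 40 days after 28 August 2007.
August has 31 days — 3 days to the end of August leaves 37.
September has 30 days (7 left).
7 days into October → 7 October 2007.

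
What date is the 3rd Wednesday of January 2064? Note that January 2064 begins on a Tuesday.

January 2064 begins on a Tuesday, so the first Wednesday is January 2 (1 day later).
The 3rd Wednesday is 2 weeks later: 2 + 14 = 16.

January 16, 2064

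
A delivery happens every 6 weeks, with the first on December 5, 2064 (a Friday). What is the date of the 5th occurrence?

The 5th occurrence is 4 intervals after the first: 4 × 42 = 168 days after December 5, 2064.
December has 31 days — 26 days to the end of December leaves 142.
January has 31 days (111 left).
February has 28 days (83 left).
March has 31 days (52 left).
April has 30 days (22 left).
22 days into May → May 22, 2065.

May 22, 2065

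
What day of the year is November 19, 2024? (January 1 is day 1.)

Days in months before November: 31 + 29 + 31 + 30 + 31 + 30 + 31 + 31 + 30 + 31 = 305.
Plus 19 days into November → day 324.

324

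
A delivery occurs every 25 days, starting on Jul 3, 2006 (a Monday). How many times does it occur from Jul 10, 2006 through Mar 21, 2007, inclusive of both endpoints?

Occurrences land 25·i days after Jul 3, 2006 for i = 0, 1, 2, …
Jul 10, 2006 is 7 days after the start; 7 ÷ 25 = 0 remainder 7; since the remainder is 7, round up to i = 1. First occurrence in the window: #2 on Jul 28, 2006 (1×25 = 25 days in).
Mar 21, 2007 is 261 days after the start; 261 ÷ 25 = 10 remainder 11. Last occurrence in the window: #11 on Mar 10, 2007.
Occurrences #2 through #11: 10 in total.

10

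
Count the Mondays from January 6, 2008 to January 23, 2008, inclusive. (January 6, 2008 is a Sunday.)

January 6, 2008 is a Sunday; the first Monday on or after it is January 7, 2008 (1 day later).
From January 7, 2008 to January 23, 2008 is 23 − 7 = 16 days.
16 ÷ 7 = 2 full weeks with remainder 2, so 2 more Mondays after the first → 3.

3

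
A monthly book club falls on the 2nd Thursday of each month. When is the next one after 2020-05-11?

2020-05-14

May 2020 starts on a Friday; its first Thursday is the 7th, so the 2nd Thursday is the 14th — 2020-05-14.
2020-05-14 is after 2020-05-11, so that is the next one.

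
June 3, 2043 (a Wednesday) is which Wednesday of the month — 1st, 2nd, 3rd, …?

1st

Day 3 falls in week ⌈3/7⌉ of the month.
Days 1–7 hold the 1st Wednesday, 8–14 the 2nd, 15–21 the 3rd, 22–28 the 4th, 29–31 the 5th.
3 is in the range for the 1st.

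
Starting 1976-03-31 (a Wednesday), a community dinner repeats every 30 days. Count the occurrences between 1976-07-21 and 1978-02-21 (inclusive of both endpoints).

Occurrences land 30·i days after 1976-03-31 for i = 0, 1, 2, …
1976-07-21 is 112 days after the start; 112 ÷ 30 = 3 remainder 22; since the remainder is 22, round up to i = 4. First occurrence in the window: #5 on 1976-07-29 (4×30 = 120 days in).
1978-02-21 is 692 days after the start; 692 ÷ 30 = 23 remainder 2. Last occurrence in the window: #24 on 1978-02-19.
Occurrences #5 through #24: 20 in total.

20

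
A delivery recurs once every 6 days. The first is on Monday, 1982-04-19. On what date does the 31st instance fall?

The 31st occurrence is 30 intervals after the first: 30 × 6 = 180 days after 1982-04-19.
April has 30 days — 11 days to the end of April leaves 169.
May has 31 days (138 left).
June has 30 days (108 left).
July has 31 days (77 left).
August has 31 days (46 left).
September has 30 days (16 left).
16 days into October → 1982-10-16.

1982-10-16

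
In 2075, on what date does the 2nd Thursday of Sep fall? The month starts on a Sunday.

Sep 2075 begins on a Sunday, so the first Thursday is Sep 5 (4 days later).
The 2nd Thursday is 1 weeks later: 5 + 7 = 12.

Sep 12, 2075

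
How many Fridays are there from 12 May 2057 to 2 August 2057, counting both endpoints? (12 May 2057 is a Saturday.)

12 May 2057 is a Saturday; the first Friday on or after it is 18 May 2057 (6 days later).
From 18 May 2057 to 2 August 2057: 13 + 30 + 31 + 2 = 76 days (rest of May, June, July, August).
76 ÷ 7 = 10 full weeks with remainder 6, so 10 more Fridays after the first → 11.

11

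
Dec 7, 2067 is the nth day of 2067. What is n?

341

Days in months before Dec: 31 + 28 + 31 + 30 + 31 + 30 + 31 + 31 + 30 + 31 + 30 = 334.
Plus 7 days into Dec → day 341.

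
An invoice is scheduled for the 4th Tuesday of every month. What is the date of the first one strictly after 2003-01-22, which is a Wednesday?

January 2003 starts on a Wednesday; its first Tuesday is the 7th, so the 4th Tuesday is the 28th — 2003-01-28.
2003-01-28 is after 2003-01-22, so that is the next one.

2003-01-28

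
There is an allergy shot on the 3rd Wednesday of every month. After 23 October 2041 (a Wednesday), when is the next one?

October 2041 starts on a Tuesday; its first Wednesday is the 2nd, so the 3rd Wednesday is the 16th — 16 October 2041.
That is not after 23 October 2041, so look at November 2041.
November 2041 starts on a Friday; its first Wednesday is the 6th, so the 3rd Wednesday is the 20th — 20 November 2041.

20 November 2041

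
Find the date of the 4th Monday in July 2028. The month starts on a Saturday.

July 2028 begins on a Saturday, so the first Monday is July 3 (2 days later).
The 4th Monday is 3 weeks later: 3 + 21 = 24.

24 July 2028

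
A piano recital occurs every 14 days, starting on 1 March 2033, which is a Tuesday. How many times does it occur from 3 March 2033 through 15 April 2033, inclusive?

3

Occurrences land 14·i days after 1 March 2033 for i = 0, 1, 2, …
3 March 2033 is 2 days after the start; 2 ÷ 14 = 0 remainder 2; since the remainder is 2, round up to i = 1. First occurrence in the window: #2 on 15 March 2033 (1×14 = 14 days in).
15 April 2033 is 45 days after the start; 45 ÷ 14 = 3 remainder 3. Last occurrence in the window: #4 on 12 April 2033.
Occurrences #2 through #4: 3 in total.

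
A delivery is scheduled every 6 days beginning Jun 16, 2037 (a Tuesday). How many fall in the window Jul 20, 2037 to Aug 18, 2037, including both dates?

5

Occurrences land 6·i days after Jun 16, 2037 for i = 0, 1, 2, …
Jul 20, 2037 is 34 days after the start; 34 ÷ 6 = 5 remainder 4; since the remainder is 4, round up to i = 6. First occurrence in the window: #7 on Jul 22, 2037 (6×6 = 36 days in).
Aug 18, 2037 is 63 days after the start; 63 ÷ 6 = 10 remainder 3. Last occurrence in the window: #11 on Aug 15, 2037.
Occurrences #7 through #11: 5 in total.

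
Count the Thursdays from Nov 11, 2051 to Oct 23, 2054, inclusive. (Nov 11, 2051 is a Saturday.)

154

Nov 11, 2051 is a Saturday; the first Thursday on or after it is Nov 16, 2051 (5 days later).
From Nov 16, 2051 to Oct 23, 2054: 45 + 366 + 365 + 296 = 1072 days (rest of 2051, 2052, 2053, to Oct 23, 2054 in 2054).
1072 ÷ 7 = 153 full weeks with remainder 1, so 153 more Thursdays after the first → 154.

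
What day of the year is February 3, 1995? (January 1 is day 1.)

34

Days in months before February: 31 = 31.
Plus 3 days into February → day 34.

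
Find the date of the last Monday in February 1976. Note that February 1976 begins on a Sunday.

February 23, 1976

February 1976 begins on a Sunday, so the first Monday is February 2 (1 day later).
February 1976 has 29 days. Adding weeks: 2, 9, 16, 23 — the last one ≤ 29 is the 23rd.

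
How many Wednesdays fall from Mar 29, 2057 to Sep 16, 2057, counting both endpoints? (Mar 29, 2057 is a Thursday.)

Mar 29, 2057 is a Thursday; the first Wednesday on or after it is Apr 4, 2057 (6 days later).
From Apr 4, 2057 to Sep 16, 2057: 26 + 31 + 30 + 31 + 31 + 16 = 165 days (rest of Apr, May, Jun, Jul, Aug, Sep).
165 ÷ 7 = 23 full weeks with remainder 4, so 23 more Wednesdays after the first → 24.

24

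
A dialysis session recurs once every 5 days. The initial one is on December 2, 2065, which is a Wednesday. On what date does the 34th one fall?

The 34th occurrence is 33 intervals after the first: 33 × 5 = 165 days after December 2, 2065.
December has 31 days — 29 days to the end of December leaves 136.
January has 31 days (105 left).
February has 28 days (77 left).
March has 31 days (46 left).
April has 30 days (16 left).
16 days into May → May 16, 2066.

May 16, 2066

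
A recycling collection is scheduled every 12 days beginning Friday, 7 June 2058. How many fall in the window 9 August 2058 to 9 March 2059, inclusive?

Occurrences land 12·i days after 7 June 2058 for i = 0, 1, 2, …
9 August 2058 is 63 days after the start; 63 ÷ 12 = 5 remainder 3; since the remainder is 3, round up to i = 6. First occurrence in the window: #7 on 18 August 2058 (6×12 = 72 days in).
9 March 2059 is 275 days after the start; 275 ÷ 12 = 22 remainder 11. Last occurrence in the window: #23 on 26 February 2059.
Occurrences #7 through #23: 17 in total.

17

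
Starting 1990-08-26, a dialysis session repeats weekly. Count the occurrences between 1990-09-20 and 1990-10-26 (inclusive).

Occurrences land 7·i days after 1990-08-26 for i = 0, 1, 2, …
1990-09-20 is 25 days after the start; 25 ÷ 7 = 3 remainder 4; since the remainder is 4, round up to i = 4. First occurrence in the window: #5 on 1990-09-23 (4×7 = 28 days in).
1990-10-26 is 61 days after the start; 61 ÷ 7 = 8 remainder 5. Last occurrence in the window: #9 on 1990-10-21.
Occurrences #5 through #9: 5 in total.

5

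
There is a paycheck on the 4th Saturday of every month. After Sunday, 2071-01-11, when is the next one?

January 2071 starts on a Thursday; its first Saturday is the 3rd, so the 4th Saturday is the 24th — 2071-01-24.
2071-01-24 is after 2071-01-11, so that is the next one.

2071-01-24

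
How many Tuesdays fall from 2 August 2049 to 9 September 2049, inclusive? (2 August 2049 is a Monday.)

6

2 August 2049 is a Monday; the first Tuesday on or after it is 3 August 2049 (1 day later).
From 3 August 2049 to 9 September 2049: 28 + 9 = 37 days (rest of August, September).
37 ÷ 7 = 5 full weeks with remainder 2, so 5 more Tuesdays after the first → 6.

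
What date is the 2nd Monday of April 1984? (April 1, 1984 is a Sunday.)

April 9, 1984

April 1984 begins on a Sunday, so the first Monday is April 2 (1 day later).
The 2nd Monday is 1 weeks later: 2 + 7 = 9.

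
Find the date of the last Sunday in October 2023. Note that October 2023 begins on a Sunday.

29 October 2023

October 2023 begins on a Sunday, so the first Sunday is October 1.
October 2023 has 31 days. Adding weeks: 1, 8, 15, 22, 29 — the last one ≤ 31 is the 29th.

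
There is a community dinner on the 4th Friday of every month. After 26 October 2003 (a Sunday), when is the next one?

28 November 2003

October 2003 starts on a Wednesday; its first Friday is the 3rd, so the 4th Friday is the 24th — 24 October 2003.
That is not after 26 October 2003, so look at November 2003.
November 2003 starts on a Saturday; its first Friday is the 7th, so the 4th Friday is the 28th — 28 November 2003.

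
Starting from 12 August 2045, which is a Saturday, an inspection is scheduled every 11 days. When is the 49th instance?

The 49th occurrence is 48 intervals after the first: 48 × 11 = 528 days after 12 August 2045.
August has 31 days — 19 days to the end of August leaves 509.
From end of August to end of 2045 is 122 days (387 left).
2046 has 365 days (22 left).
22 days into January → 22 January 2047.

22 January 2047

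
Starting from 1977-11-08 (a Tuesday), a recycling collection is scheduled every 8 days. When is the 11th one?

The 11th occurrence is 10 intervals after the first: 10 × 8 = 80 days after 1977-11-08.
November has 30 days — 22 days to the end of November leaves 58.
December has 31 days (27 left).
27 days into January → 1978-01-27.

1978-01-27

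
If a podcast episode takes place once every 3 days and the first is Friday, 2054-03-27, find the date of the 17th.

2054-05-14

The 17th occurrence is 16 intervals after the first: 16 × 3 = 48 days after 2054-03-27.
March has 31 days — 4 days to the end of March leaves 44.
April has 30 days (14 left).
14 days into May → 2054-05-14.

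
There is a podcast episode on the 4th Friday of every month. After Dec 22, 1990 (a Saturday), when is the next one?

Dec 28, 1990

Dec 1990 starts on a Saturday; its first Friday is the 7th, so the 4th Friday is the 28th — Dec 28, 1990.
Dec 28, 1990 is after Dec 22, 1990, so that is the next one.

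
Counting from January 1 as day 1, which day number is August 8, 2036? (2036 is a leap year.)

Days in months before August: 31 + 29 + 31 + 30 + 31 + 30 + 31 = 213.
Plus 8 days into August → day 221.

221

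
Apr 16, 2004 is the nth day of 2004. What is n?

Days in months before Apr: 31 + 29 + 31 = 91.
Plus 16 days into Apr → day 107.

107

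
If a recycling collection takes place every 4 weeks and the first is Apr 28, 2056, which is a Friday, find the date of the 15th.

The 15th occurrence is 14 intervals after the first: 14 × 28 = 392 days after Apr 28, 2056.
Apr has 30 days — 2 days to the end of Apr leaves 390.
May has 31 days (359 left).
Jun has 30 days (329 left).
Jul has 31 days (298 left).
Aug has 31 days (267 left).
Sep has 30 days (237 left).
Oct has 31 days (206 left).
Nov has 30 days (176 left).
Dec has 31 days (145 left).
Jan has 31 days (114 left).
Feb has 28 days (86 left).
Mar has 31 days (55 left).
Apr has 30 days (25 left).
25 days into May → May 25, 2057.

May 25, 2057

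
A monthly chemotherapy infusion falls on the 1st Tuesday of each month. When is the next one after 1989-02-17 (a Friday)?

1989-03-07

February 1989 starts on a Wednesday, so its 1st Tuesday is 1989-02-07 (6 days in).
That is not after 1989-02-17, so look at March 1989.
March 1989 starts on a Wednesday, so its 1st Tuesday is 1989-03-07 (6 days in).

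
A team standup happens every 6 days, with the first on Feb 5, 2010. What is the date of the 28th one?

The 28th occurrence is 27 intervals after the first: 27 × 6 = 162 days after Feb 5, 2010.
Feb has 28 days — 23 days to the end of Feb leaves 139.
Mar has 31 days (108 left).
Apr has 30 days (78 left).
May has 31 days (47 left).
Jun has 30 days (17 left).
17 days into Jul → Jul 17, 2010.

Jul 17, 2010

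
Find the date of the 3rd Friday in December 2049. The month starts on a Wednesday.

December 2049 begins on a Wednesday, so the first Friday is December 3 (2 days later).
The 3rd Friday is 2 weeks later: 3 + 14 = 17.

2049-12-17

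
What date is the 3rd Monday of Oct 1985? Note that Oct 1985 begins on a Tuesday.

Oct 1985 begins on a Tuesday, so the first Monday is Oct 7 (6 days later).
The 3rd Monday is 2 weeks later: 7 + 14 = 21.

Oct 21, 1985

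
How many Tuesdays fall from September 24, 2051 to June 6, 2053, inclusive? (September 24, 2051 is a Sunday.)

89

September 24, 2051 is a Sunday; the first Tuesday on or after it is September 26, 2051 (2 days later).
From September 26, 2051 to June 6, 2053: 96 + 366 + 157 = 619 days (rest of 2051, 2052, to June 6, 2053 in 2053).
619 ÷ 7 = 88 full weeks with remainder 3, so 88 more Tuesdays after the first → 89.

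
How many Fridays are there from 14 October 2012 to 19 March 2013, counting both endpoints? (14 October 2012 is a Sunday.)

22

14 October 2012 is a Sunday; the first Friday on or after it is 19 October 2012 (5 days later).
From 19 October 2012 to 19 March 2013: 12 + 30 + 31 + 31 + 28 + 19 = 151 days (rest of October, November, December, January, February, March).
151 ÷ 7 = 21 full weeks with remainder 4, so 21 more Fridays after the first → 22.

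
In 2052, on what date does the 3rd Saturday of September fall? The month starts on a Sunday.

2052-09-21

September 2052 begins on a Sunday, so the first Saturday is September 7 (6 days later).
The 3rd Saturday is 2 weeks later: 7 + 14 = 21.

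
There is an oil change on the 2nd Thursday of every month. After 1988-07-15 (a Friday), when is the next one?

1988-08-11

July 1988 starts on a Friday; its first Thursday is the 7th, so the 2nd Thursday is the 14th — 1988-07-14.
That is not after 1988-07-15, so look at August 1988.
August 1988 starts on a Monday; its first Thursday is the 4th, so the 2nd Thursday is the 11th — 1988-08-11.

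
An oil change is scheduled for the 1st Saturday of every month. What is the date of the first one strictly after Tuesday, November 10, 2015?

November 2015 starts on a Sunday, so its 1st Saturday is November 7, 2015 (6 days in).
That is not after November 10, 2015, so look at December 2015.
December 2015 starts on a Tuesday, so its 1st Saturday is December 5, 2015 (4 days in).

December 5, 2015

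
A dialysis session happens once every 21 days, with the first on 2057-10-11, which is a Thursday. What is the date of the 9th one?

The 9th occurrence is 8 intervals after the first: 8 × 21 = 168 days after 2057-10-11.
October has 31 days — 20 days to the end of October leaves 148.
November has 30 days (118 left).
December has 31 days (87 left).
January has 31 days (56 left).
February has 28 days (28 left).
28 days into March → 2058-03-28.

2058-03-28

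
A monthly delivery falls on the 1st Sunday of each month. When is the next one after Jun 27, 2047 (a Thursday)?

Jul 7, 2047

Jun 2047 starts on a Saturday, so its 1st Sunday is Jun 2, 2047 (1 day in).
That is not after Jun 27, 2047, so look at Jul 2047.
Jul 2047 starts on a Monday, so its 1st Sunday is Jul 7, 2047 (6 days in).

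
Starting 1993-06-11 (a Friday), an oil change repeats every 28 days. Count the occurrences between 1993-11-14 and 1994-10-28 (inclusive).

Occurrences land 28·i days after 1993-06-11 for i = 0, 1, 2, …
1993-11-14 is 156 days after the start; 156 ÷ 28 = 5 remainder 16; since the remainder is 16, round up to i = 6. First occurrence in the window: #7 on 1993-11-26 (6×28 = 168 days in).
1994-10-28 is 504 days after the start; 504 ÷ 28 = 18 remainder 0. Last occurrence in the window: #19 on 1994-10-28.
Occurrences #7 through #19: 13 in total.

13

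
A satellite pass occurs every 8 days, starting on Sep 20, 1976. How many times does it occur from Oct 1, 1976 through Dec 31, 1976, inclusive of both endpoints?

Occurrences land 8·i days after Sep 20, 1976 for i = 0, 1, 2, …
Oct 1, 1976 is 11 days after the start; 11 ÷ 8 = 1 remainder 3; since the remainder is 3, round up to i = 2. First occurrence in the window: #3 on Oct 6, 1976 (2×8 = 16 days in).
Dec 31, 1976 is 102 days after the start; 102 ÷ 8 = 12 remainder 6. Last occurrence in the window: #13 on Dec 25, 1976.
Occurrences #3 through #13: 11 in total.

11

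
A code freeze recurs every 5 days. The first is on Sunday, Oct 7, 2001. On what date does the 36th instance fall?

The 36th occurrence is 35 intervals after the first: 35 × 5 = 175 days after Oct 7, 2001.
Oct has 31 days — 24 days to the end of Oct leaves 151.
Nov has 30 days (121 left).
Dec has 31 days (90 left).
Jan has 31 days (59 left).
Feb has 28 days (31 left).
31 days into Mar → Mar 31, 2002.

Mar 31, 2002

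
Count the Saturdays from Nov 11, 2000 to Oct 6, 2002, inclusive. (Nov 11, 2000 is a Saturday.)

Nov 11, 2000 is a Saturday; the first Saturday on or after it is Nov 11, 2000.
From Nov 11, 2000 to Oct 6, 2002: 50 + 365 + 279 = 694 days (rest of 2000, 2001, to Oct 6, 2002 in 2002).
694 ÷ 7 = 99 full weeks with remainder 1, so 99 more Saturdays after the first → 100.

100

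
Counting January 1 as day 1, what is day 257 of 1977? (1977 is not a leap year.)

September 14, 1977

January has 31 days (257 − 31 = 226 remain).
February has 28 days (226 − 28 = 198 remain).
March has 31 days (198 − 31 = 167 remain).
April has 30 days (167 − 30 = 137 remain).
May has 31 days (137 − 31 = 106 remain).
June has 30 days (106 − 30 = 76 remain).
July has 31 days (76 − 31 = 45 remain).
August has 31 days (45 − 31 = 14 remain).
14 into September → September 14.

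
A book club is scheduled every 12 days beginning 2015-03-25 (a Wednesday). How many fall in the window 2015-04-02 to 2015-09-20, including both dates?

14

Occurrences land 12·i days after 2015-03-25 for i = 0, 1, 2, …
2015-04-02 is 8 days after the start; 8 ÷ 12 = 0 remainder 8; since the remainder is 8, round up to i = 1. First occurrence in the window: #2 on 2015-04-06 (1×12 = 12 days in).
2015-09-20 is 179 days after the start; 179 ÷ 12 = 14 remainder 11. Last occurrence in the window: #15 on 2015-09-09.
Occurrences #2 through #15: 14 in total.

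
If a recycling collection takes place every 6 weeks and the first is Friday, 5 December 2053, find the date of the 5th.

22 May 2054

The 5th occurrence is 4 intervals after the first: 4 × 42 = 168 days after 5 December 2053.
December has 31 days — 26 days to the end of December leaves 142.
January has 31 days (111 left).
February has 28 days (83 left).
March has 31 days (52 left).
April has 30 days (22 left).
22 days into May → 22 May 2054.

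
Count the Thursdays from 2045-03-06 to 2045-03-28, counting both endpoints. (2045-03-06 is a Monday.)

2045-03-06 is a Monday; the first Thursday on or after it is 2045-03-09 (3 days later).
From 2045-03-09 to 2045-03-28 is 28 − 9 = 19 days.
19 ÷ 7 = 2 full weeks with remainder 5, so 2 more Thursdays after the first → 3.

3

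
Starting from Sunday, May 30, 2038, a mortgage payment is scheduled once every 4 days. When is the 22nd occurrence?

Aug 22, 2038

The 22nd occurrence is 21 intervals after the first: 21 × 4 = 84 days after May 30, 2038.
May has 31 days — 1 day to the end of May leaves 83.
Jun has 30 days (53 left).
Jul has 31 days (22 left).
22 days into Aug → Aug 22, 2038.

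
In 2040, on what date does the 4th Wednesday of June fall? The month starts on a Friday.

June 2040 begins on a Friday, so the first Wednesday is June 6 (5 days later).
The 4th Wednesday is 3 weeks later: 6 + 21 = 27.

27 June 2040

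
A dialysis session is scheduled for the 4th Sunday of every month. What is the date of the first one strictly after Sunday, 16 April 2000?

April 2000 starts on a Saturday; its first Sunday is the 2nd, so the 4th Sunday is the 23rd — 23 April 2000.
23 April 2000 is after 16 April 2000, so that is the next one.

23 April 2000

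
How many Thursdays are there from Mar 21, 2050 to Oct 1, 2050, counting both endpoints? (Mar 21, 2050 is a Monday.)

Mar 21, 2050 is a Monday; the first Thursday on or after it is Mar 24, 2050 (3 days later).
From Mar 24, 2050 to Oct 1, 2050: 7 + 30 + 31 + 30 + 31 + 31 + 30 + 1 = 191 days (rest of Mar, Apr, May, Jun, Jul, Aug, Sep, Oct).
191 ÷ 7 = 27 full weeks with remainder 2, so 27 more Thursdays after the first → 28.

28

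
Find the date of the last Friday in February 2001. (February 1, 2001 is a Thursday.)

2001-02-23

February 2001 begins on a Thursday, so the first Friday is February 2 (1 day later).
February 2001 has 28 days. Adding weeks: 2, 9, 16, 23 — the last one ≤ 28 is the 23rd.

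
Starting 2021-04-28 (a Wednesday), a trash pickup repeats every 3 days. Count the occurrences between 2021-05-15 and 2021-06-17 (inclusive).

Occurrences land 3·i days after 2021-04-28 for i = 0, 1, 2, …
2021-05-15 is 17 days after the start; 17 ÷ 3 = 5 remainder 2; since the remainder is 2, round up to i = 6. First occurrence in the window: #7 on 2021-05-16 (6×3 = 18 days in).
2021-06-17 is 50 days after the start; 50 ÷ 3 = 16 remainder 2. Last occurrence in the window: #17 on 2021-06-15.
Occurrences #7 through #17: 11 in total.

11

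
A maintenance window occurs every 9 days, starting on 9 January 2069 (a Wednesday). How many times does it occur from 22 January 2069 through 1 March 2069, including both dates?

4

Occurrences land 9·i days after 9 January 2069 for i = 0, 1, 2, …
22 January 2069 is 13 days after the start; 13 ÷ 9 = 1 remainder 4; since the remainder is 4, round up to i = 2. First occurrence in the window: #3 on 27 January 2069 (2×9 = 18 days in).
1 March 2069 is 51 days after the start; 51 ÷ 9 = 5 remainder 6. Last occurrence in the window: #6 on 23 February 2069.
Occurrences #3 through #6: 4 in total.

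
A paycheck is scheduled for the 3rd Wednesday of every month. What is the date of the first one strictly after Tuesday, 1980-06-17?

June 1980 starts on a Sunday; its first Wednesday is the 4th, so the 3rd Wednesday is the 18th — 1980-06-18.
1980-06-18 is after 1980-06-17, so that is the next one.

1980-06-18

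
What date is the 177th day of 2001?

26 June 2001

January has 31 days (177 − 31 = 146 remain).
February has 28 days (146 − 28 = 118 remain).
March has 31 days (118 − 31 = 87 remain).
April has 30 days (87 − 30 = 57 remain).
May has 31 days (57 − 31 = 26 remain).
26 into June → June 26.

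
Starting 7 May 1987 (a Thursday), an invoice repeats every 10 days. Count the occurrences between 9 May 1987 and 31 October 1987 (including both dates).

17

Occurrences land 10·i days after 7 May 1987 for i = 0, 1, 2, …
9 May 1987 is 2 days after the start; 2 ÷ 10 = 0 remainder 2; since the remainder is 2, round up to i = 1. First occurrence in the window: #2 on 17 May 1987 (1×10 = 10 days in).
31 October 1987 is 177 days after the start; 177 ÷ 10 = 17 remainder 7. Last occurrence in the window: #18 on 24 October 1987.
Occurrences #2 through #18: 17 in total.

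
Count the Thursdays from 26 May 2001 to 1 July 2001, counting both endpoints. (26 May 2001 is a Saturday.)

5

26 May 2001 is a Saturday; the first Thursday on or after it is 31 May 2001 (5 days later).
From 31 May 2001 to 1 July 2001: 0 + 30 + 1 = 31 days (rest of May, June, July).
31 ÷ 7 = 4 full weeks with remainder 3, so 4 more Thursdays after the first → 5.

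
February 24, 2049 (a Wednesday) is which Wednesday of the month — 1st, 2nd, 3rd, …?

Day 24 falls in week ⌈24/7⌉ of the month.
Days 1–7 hold the 1st Wednesday, 8–14 the 2nd, 15–21 the 3rd, 22–28 the 4th, 29–31 the 5th.
24 is in the range for the 4th.

4th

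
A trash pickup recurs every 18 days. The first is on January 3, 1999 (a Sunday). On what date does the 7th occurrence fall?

The 7th occurrence is 6 intervals after the first: 6 × 18 = 108 days after January 3, 1999.
January has 31 days — 28 days to the end of January leaves 80.
February has 28 days (52 left).
March has 31 days (21 left).
21 days into April → April 21, 1999.

April 21, 1999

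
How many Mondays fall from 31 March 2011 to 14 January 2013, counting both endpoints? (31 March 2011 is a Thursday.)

94

31 March 2011 is a Thursday; the first Monday on or after it is 4 April 2011 (4 days later).
From 4 April 2011 to 14 January 2013: 271 + 366 + 14 = 651 days (rest of 2011, 2012, to 14 January 2013 in 2013).
651 ÷ 7 = 93 full weeks with remainder 0, so 93 more Mondays after the first → 94.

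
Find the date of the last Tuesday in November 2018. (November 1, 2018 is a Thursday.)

November 2018 begins on a Thursday, so the first Tuesday is November 6 (5 days later).
November 2018 has 30 days. Adding weeks: 6, 13, 20, 27 — the last one ≤ 30 is the 27th.

2018-11-27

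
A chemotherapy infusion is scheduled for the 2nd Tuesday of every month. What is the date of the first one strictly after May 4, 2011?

May 10, 2011

May 2011 starts on a Sunday; its first Tuesday is the 3rd, so the 2nd Tuesday is the 10th — May 10, 2011.
May 10, 2011 is after May 4, 2011, so that is the next one.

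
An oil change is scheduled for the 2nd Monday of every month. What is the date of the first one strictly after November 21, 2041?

December 9, 2041

November 2041 starts on a Friday; its first Monday is the 4th, so the 2nd Monday is the 11th — November 11, 2041.
That is not after November 21, 2041, so look at December 2041.
December 2041 starts on a Sunday; its first Monday is the 2nd, so the 2nd Monday is the 9th — December 9, 2041.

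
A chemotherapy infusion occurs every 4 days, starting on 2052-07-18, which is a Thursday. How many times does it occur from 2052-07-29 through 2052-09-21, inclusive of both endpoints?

14

Occurrences land 4·i days after 2052-07-18 for i = 0, 1, 2, …
2052-07-29 is 11 days after the start; 11 ÷ 4 = 2 remainder 3; since the remainder is 3, round up to i = 3. First occurrence in the window: #4 on 2052-07-30 (3×4 = 12 days in).
2052-09-21 is 65 days after the start; 65 ÷ 4 = 16 remainder 1. Last occurrence in the window: #17 on 2052-09-20.
Occurrences #4 through #17: 14 in total.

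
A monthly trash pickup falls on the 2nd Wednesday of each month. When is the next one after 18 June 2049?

14 July 2049

June 2049 starts on a Tuesday; its first Wednesday is the 2nd, so the 2nd Wednesday is the 9th — 9 June 2049.
That is not after 18 June 2049, so look at July 2049.
July 2049 starts on a Thursday; its first Wednesday is the 7th, so the 2nd Wednesday is the 14th — 14 July 2049.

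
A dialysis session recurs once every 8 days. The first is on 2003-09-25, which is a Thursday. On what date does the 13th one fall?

The 13th occurrence is 12 intervals after the first: 12 × 8 = 96 days after 2003-09-25.
September has 30 days — 5 days to the end of September leaves 91.
October has 31 days (60 left).
November has 30 days (30 left).
30 days into December → 2003-12-30.

2003-12-30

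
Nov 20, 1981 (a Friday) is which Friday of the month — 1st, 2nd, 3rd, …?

3rd

Day 20 falls in week ⌈20/7⌉ of the month.
Days 1–7 hold the 1st Friday, 8–14 the 2nd, 15–21 the 3rd, 22–28 the 4th, 29–31 the 5th.
20 is in the range for the 3rd.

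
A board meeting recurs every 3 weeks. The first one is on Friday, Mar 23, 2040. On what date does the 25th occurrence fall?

Aug 9, 2041

The 25th occurrence is 24 intervals after the first: 24 × 21 = 504 days after Mar 23, 2040.
Mar has 31 days — 8 days to the end of Mar leaves 496.
From end of Mar to end of 2040 is 275 days (221 left).
Jan has 31 days (190 left).
Feb has 28 days (162 left).
Mar has 31 days (131 left).
Apr has 30 days (101 left).
May has 31 days (70 left).
Jun has 30 days (40 left).
Jul has 31 days (9 left).
9 days into Aug → Aug 9, 2041.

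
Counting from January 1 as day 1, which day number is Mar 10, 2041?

69

Days in months before Mar: 31 + 28 = 59.
Plus 10 days into Mar → day 69.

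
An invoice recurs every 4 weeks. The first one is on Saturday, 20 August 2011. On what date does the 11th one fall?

26 May 2012

The 11th occurrence is 10 intervals after the first: 10 × 28 = 280 days after 20 August 2011.
August has 31 days — 11 days to the end of August leaves 269.
September has 30 days (239 left).
October has 31 days (208 left).
November has 30 days (178 left).
December has 31 days (147 left).
January has 31 days (116 left).
February has 29 days (87 left).
March has 31 days (56 left).
April has 30 days (26 left).
26 days into May → 26 May 2012.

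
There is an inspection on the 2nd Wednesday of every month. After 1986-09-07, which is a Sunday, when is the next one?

1986-09-10

September 1986 starts on a Monday; its first Wednesday is the 3rd, so the 2nd Wednesday is the 10th — 1986-09-10.
1986-09-10 is after 1986-09-07, so that is the next one.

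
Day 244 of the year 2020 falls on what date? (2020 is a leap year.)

Aug 31, 2020

Jan has 31 days (244 − 31 = 213 remain).
Feb has 29 days (213 − 29 = 184 remain).
Mar has 31 days (184 − 31 = 153 remain).
Apr has 30 days (153 − 30 = 123 remain).
May has 31 days (123 − 31 = 92 remain).
Jun has 30 days (92 − 30 = 62 remain).
Jul has 31 days (62 − 31 = 31 remain).
31 into Aug → Aug 31.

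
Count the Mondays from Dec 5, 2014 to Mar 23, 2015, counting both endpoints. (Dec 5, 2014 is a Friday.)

16

Dec 5, 2014 is a Friday; the first Monday on or after it is Dec 8, 2014 (3 days later).
From Dec 8, 2014 to Mar 23, 2015: 23 + 31 + 28 + 23 = 105 days (rest of Dec, Jan, Feb, Mar).
105 ÷ 7 = 15 full weeks with remainder 0, so 15 more Mondays after the first → 16.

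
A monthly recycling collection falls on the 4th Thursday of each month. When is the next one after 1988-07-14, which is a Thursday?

1988-07-28

July 1988 starts on a Friday; its first Thursday is the 7th, so the 4th Thursday is the 28th — 1988-07-28.
1988-07-28 is after 1988-07-14, so that is the next one.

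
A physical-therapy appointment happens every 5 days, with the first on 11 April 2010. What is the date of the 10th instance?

The 10th occurrence is 9 intervals after the first: 9 × 5 = 45 days after 11 April 2010.
April has 30 days — 19 days to the end of April leaves 26.
26 days into May → 26 May 2010.

26 May 2010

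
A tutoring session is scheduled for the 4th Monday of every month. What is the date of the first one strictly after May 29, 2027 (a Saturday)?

May 2027 starts on a Saturday; its first Monday is the 3rd, so the 4th Monday is the 24th — May 24, 2027.
That is not after May 29, 2027, so look at June 2027.
June 2027 starts on a Tuesday; its first Monday is the 7th, so the 4th Monday is the 28th — June 28, 2027.

June 28, 2027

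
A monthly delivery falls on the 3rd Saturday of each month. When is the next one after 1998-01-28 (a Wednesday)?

January 1998 starts on a Thursday; its first Saturday is the 3rd, so the 3rd Saturday is the 17th — 1998-01-17.
That is not after 1998-01-28, so look at February 1998.
February 1998 starts on a Sunday; its first Saturday is the 7th, so the 3rd Saturday is the 21st — 1998-02-21.

1998-02-21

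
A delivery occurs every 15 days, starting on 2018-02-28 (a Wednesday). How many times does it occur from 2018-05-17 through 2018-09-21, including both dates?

8

Occurrences land 15·i days after 2018-02-28 for i = 0, 1, 2, …
2018-05-17 is 78 days after the start; 78 ÷ 15 = 5 remainder 3; since the remainder is 3, round up to i = 6. First occurrence in the window: #7 on 2018-05-29 (6×15 = 90 days in).
2018-09-21 is 205 days after the start; 205 ÷ 15 = 13 remainder 10. Last occurrence in the window: #14 on 2018-09-11.
Occurrences #7 through #14: 8 in total.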